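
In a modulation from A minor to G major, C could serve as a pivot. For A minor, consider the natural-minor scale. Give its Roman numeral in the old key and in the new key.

The scale of A minor (natural minor) is A B C D E F G; C is degree 3, and the triad built there (C-E-G) is major, so it is III.
The scale of G major is G A B C D E F#; C is degree 4, and the triad built there (C-E-G) is major, so it is IV.

III in A minor; IV in G major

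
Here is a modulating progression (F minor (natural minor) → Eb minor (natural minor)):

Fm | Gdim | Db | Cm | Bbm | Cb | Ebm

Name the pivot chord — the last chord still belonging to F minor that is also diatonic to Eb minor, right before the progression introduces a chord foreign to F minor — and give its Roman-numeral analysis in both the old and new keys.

Bbm — iv in F minor, v in Eb minor

Chords diatonic to F minor: Fm, Gdim, Ab, Bbm, Cm, Db, Eb.
Reading the progression, the first chord not in that set is Cb, so the modulation leaves F minor there.
The chord immediately before Cb is Bbm, which is diatonic to both keys: iv in F minor and v in Eb minor.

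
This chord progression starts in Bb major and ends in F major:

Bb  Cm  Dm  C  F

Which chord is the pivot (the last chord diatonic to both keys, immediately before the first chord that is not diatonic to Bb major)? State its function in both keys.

Chords diatonic to Bb major: Bb, Cm, Dm, Eb, F, Gm, Adim.
Reading the progression, the first chord not in that set is C, so the modulation leaves Bb major there.
The chord immediately before C is Dm, which is diatonic to both keys: iii in Bb major and vi in F major.

Dm — iii in Bb major, vi in F major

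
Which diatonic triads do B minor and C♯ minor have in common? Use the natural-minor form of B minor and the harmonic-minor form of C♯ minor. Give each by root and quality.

Triads in B minor (natural minor): Bm (i), C♯dim (ii°), D (III), Em (iv), F♯m (v), G (VI), A (VII).
Triads in C♯ minor (harmonic minor): C♯m (i), D♯dim (ii°), Eaug (III+), F♯m (iv), G♯ (V), A (VI), B♯dim (vii°).
Shared triads with their functions: F♯m (v in B minor, iv in C♯ minor); A (VII in B minor, VI in C♯ minor).

F♯m, A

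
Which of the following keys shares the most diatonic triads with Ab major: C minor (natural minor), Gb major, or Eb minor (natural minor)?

C minor

Triads of Ab major: Ab major (I), Bb minor (ii), C minor (iii), Db major (IV), Eb major (V), F minor (vi), G diminished (vii°).
C minor (natural minor) shares 4: Ab, Cm, Eb, Fm.
Gb major shares 2: Bbm, Db.
Eb minor (natural minor) shares 2: Bbm, Db.
The most common triads (4) are shared with C minor.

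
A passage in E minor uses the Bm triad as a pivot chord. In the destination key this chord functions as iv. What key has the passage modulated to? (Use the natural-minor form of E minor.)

F# minor

The numeral iv denotes a minor triad on scale degree 4. With B on degree 4, the tonic of the new key is F#.
Degree 4 carries a minor triad in minor keys, so the destination is F# minor.
Check: the diatonic triads of F# minor (natural minor) are F#m (i), G#dim (ii°), A (III), Bm (iv), C#m (v), D (VI), E (VII) — Bm is indeed iv.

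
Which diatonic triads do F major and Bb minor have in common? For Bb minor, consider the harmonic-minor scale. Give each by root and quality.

Triads in F major: F (I), Gm (ii), Am (iii), Bb (IV), C (V), Dm (vi), Edim (vii°).
Triads in Bb minor (harmonic minor): Bbm (i), Cdim (ii°), Dbaug (III+), Ebm (iv), F (V), Gb (VI), Adim (vii°).
Shared triads with their functions: F (I in F major, V in Bb minor).

F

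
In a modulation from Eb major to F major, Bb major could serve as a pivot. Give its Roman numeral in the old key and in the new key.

V in Eb major; IV in F major

The scale of Eb major is Eb F G Ab Bb C D; Bb is degree 5, and the triad built there (Bb-D-F) is major, so it is V.
The scale of F major is F G A Bb C D E; Bb is degree 4, and the triad built there (Bb-D-F) is major, so it is IV.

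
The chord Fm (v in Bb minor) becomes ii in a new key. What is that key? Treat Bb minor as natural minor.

Eb major

The numeral ii denotes a minor triad on scale degree 2. With F on degree 2, the tonic of the new key is Eb.
Degree 2 carries a minor triad in major keys, so the destination is Eb major.
Check: the diatonic triads of Eb major are Eb (I), Fm (ii), Gm (iii), Ab (IV), Bb (V), Cm (vi), Ddim (vii°) — Fm is indeed ii.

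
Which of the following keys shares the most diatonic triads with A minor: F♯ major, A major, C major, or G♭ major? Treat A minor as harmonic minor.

Triads of A minor (harmonic minor): A minor (i), B diminished (ii°), C augmented (III+), D minor (iv), E major (V), F major (VI), G♯ diminished (vii°).
F♯ major shares 0: none.
A major shares 2: E, G♯dim.
C major shares 4: Am, Bdim, Dm, F.
G♭ major shares 0: none.
The most common triads (4) are shared with C major.

C major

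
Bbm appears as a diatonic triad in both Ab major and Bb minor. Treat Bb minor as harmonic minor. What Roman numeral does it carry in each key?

The scale of Ab major is Ab Bb C Db Eb F G; Bb is degree 2, and the triad built there (Bb-Db-F) is minor, so it is ii.
The scale of Bb minor (harmonic minor) is Bb C Db Eb F Gb A; Bb is degree 1, and the triad built there (Bb-Db-F) is minor, so it is i.

ii in Ab major; i in Bb minor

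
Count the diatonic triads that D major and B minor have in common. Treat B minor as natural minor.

7

Diatonic triads of D major: D major (I), E minor (ii), F# minor (iii), G major (IV), A major (V), B minor (vi), C# diminished (vii°).
Diatonic triads of B minor (natural minor): B minor (i), C# diminished (ii°), D major (III), E minor (iv), F# minor (v), G major (VI), A major (VII).
Matching root and quality in both lists: D major, E minor, F# minor, G major, A major, B minor, C# diminished.
That gives 7 common triads.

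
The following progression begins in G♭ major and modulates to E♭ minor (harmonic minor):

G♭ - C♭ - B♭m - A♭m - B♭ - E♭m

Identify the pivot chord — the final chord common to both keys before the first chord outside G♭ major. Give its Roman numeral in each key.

A♭m — ii in G♭ major, iv in E♭ minor

Chords diatonic to G♭ major: G♭, A♭m, B♭m, C♭, D♭, E♭m, Fdim.
Reading the progression, the first chord not in that set is B♭, so the modulation leaves G♭ major there.
The chord immediately before B♭ is A♭m, which is diatonic to both keys: ii in G♭ major and iv in E♭ minor.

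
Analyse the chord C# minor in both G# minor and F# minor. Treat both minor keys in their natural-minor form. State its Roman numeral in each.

The scale of G# minor (natural minor) is G# A# B C# D# E F#; C# is degree 4, and the triad built there (C#-E-G#) is minor, so it is iv.
The scale of F# minor (natural minor) is F# G# A B C# D E; C# is degree 5, and the triad built there (C#-E-G#) is minor, so it is v.

iv in G# minor; v in F# minor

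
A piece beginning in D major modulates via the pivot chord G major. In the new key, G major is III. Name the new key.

E minor

The numeral III denotes a major triad on scale degree 3. With G on degree 3, the tonic of the new key is E.
Degree 3 carries a major triad in natural-minor keys, so the destination is E minor.
Check: the diatonic triads of E minor (natural minor) are Em (i), F#dim (ii°), G (III), Am (iv), Bm (v), C (VI), D (VII) — G major is indeed III.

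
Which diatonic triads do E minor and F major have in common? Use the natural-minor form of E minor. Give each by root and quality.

Triads in E minor (natural minor): Em (i), F#dim (ii°), G (III), Am (iv), Bm (v), C (VI), D (VII).
Triads in F major: F (I), Gm (ii), Am (iii), Bb (IV), C (V), Dm (vi), Edim (vii°).
Shared triads with their functions: Am (iv in E minor, iii in F major); C (VI in E minor, V in F major).

Am, C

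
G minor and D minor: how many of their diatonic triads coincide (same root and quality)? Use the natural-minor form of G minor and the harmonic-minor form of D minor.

3

Diatonic triads of G minor (natural minor): G minor (i), A diminished (ii°), B♭ major (III), C minor (iv), D minor (v), E♭ major (VI), F major (VII).
Diatonic triads of D minor (harmonic minor): D minor (i), E diminished (ii°), F augmented (III+), G minor (iv), A major (V), B♭ major (VI), C♯ diminished (vii°).
Matching root and quality in both lists: G minor, B♭ major, D minor.
That gives 3 common triads.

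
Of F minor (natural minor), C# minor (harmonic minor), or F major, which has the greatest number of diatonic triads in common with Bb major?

Triads of Bb major: Bb major (I), C minor (ii), D minor (iii), Eb major (IV), F major (V), G minor (vi), A diminished (vii°).
F minor (natural minor) shares 2: Cm, Eb.
C# minor (harmonic minor) shares 0: none.
F major shares 4: Bb, Dm, F, Gm.
The most common triads (4) are shared with F major.

F major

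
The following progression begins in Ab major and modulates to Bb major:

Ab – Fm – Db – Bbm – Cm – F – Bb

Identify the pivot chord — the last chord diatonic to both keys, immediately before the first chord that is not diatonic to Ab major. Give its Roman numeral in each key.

Chords diatonic to Ab major: Ab, Bbm, Cm, Db, Eb, Fm, Gdim.
Reading the progression, the first chord not in that set is F, so the modulation leaves Ab major there.
The chord immediately before F is Cm, which is diatonic to both keys: iii in Ab major and ii in Bb major.

Cm — iii in Ab major, ii in Bb major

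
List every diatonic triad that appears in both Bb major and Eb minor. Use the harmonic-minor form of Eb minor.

Triads in Bb major: Bb (I), Cm (ii), Dm (iii), Eb (IV), F (V), Gm (vi), Adim (vii°).
Triads in Eb minor (harmonic minor): Ebm (i), Fdim (ii°), Gbaug (III+), Abm (iv), Bb (V), Cb (VI), Ddim (vii°).
Shared triads with their functions: Bb (I in Bb major, V in Eb minor).

Bb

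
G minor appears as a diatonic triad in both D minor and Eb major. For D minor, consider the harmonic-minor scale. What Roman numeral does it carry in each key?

iv in D minor; iii in Eb major

The scale of D minor (harmonic minor) is D E F G A Bb C#; G is degree 4, and the triad built there (G-Bb-D) is minor, so it is iv.
The scale of Eb major is Eb F G Ab Bb C D; G is degree 3, and the triad built there (G-Bb-D) is minor, so it is iii.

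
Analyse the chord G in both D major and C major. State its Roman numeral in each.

The scale of D major is D E F# G A B C#; G is degree 4, and the triad built there (G-B-D) is major, so it is IV.
The scale of C major is C D E F G A B; G is degree 5, and the triad built there (G-B-D) is major, so it is V.

IV in D major; V in C major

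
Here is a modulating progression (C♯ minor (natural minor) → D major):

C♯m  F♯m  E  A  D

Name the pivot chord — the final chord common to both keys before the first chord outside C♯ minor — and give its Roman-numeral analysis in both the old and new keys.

A — VI in C♯ minor, V in D major

Chords diatonic to C♯ minor: C♯m, D♯dim, E, F♯m, G♯m, A, B.
Reading the progression, the first chord not in that set is D, so the modulation leaves C♯ minor there.
The chord immediately before D is A, which is diatonic to both keys: VI in C♯ minor and V in D major.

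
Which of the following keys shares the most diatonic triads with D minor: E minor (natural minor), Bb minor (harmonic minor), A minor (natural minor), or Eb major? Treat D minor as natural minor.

A minor

Triads of D minor (natural minor): Dm (i), Edim (ii°), F (III), Gm (iv), Am (v), Bb (VI), C (VII).
E minor (natural minor) shares 2: Am, C.
Bb minor (harmonic minor) shares 1: F.
A minor (natural minor) shares 4: Dm, F, Am, C.
Eb major shares 2: Gm, Bb.
The most common triads (4) are shared with A minor.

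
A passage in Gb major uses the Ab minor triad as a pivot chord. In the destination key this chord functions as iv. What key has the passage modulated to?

The numeral iv denotes a minor triad on scale degree 4. With Ab on degree 4, the tonic of the new key is Eb.
Degree 4 carries a minor triad in minor keys, so the destination is Eb minor.
Check: the diatonic triads of Eb minor (natural minor) are Ebm (i), Fdim (ii°), Gb (III), Abm (iv), Bbm (v), Cb (VI), Db (VII) — Ab minor is indeed iv.

Eb minor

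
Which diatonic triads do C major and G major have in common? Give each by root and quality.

Triads in C major: C (I), Dm (ii), Em (iii), F (IV), G (V), Am (vi), Bdim (vii°).
Triads in G major: G (I), Am (ii), Bm (iii), C (IV), D (V), Em (vi), F#dim (vii°).
Shared triads with their functions: C (I in C major, IV in G major); Em (iii in C major, vi in G major); G (V in C major, I in G major); Am (vi in C major, ii in G major).

C, Em, G, Am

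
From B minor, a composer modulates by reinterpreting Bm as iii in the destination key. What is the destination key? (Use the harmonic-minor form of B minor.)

The numeral iii denotes a minor triad on scale degree 3. With B on degree 3, the tonic of the new key is G.
Degree 3 carries a minor triad in major keys, so the destination is G major.
Check: the diatonic triads of G major are G (I), Am (ii), Bm (iii), C (IV), D (V), Em (vi), F#dim (vii°) — Bm is indeed iii.

G major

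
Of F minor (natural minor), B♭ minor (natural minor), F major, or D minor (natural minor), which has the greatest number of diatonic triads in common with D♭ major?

Triads of D♭ major: D♭ (I), E♭m (ii), Fm (iii), G♭ (IV), A♭ (V), B♭m (vi), Cdim (vii°).
F minor (natural minor) shares 4: D♭, Fm, A♭, B♭m.
B♭ minor (natural minor) shares 7: D♭, E♭m, Fm, G♭, A♭, B♭m, Cdim.
F major shares 0: none.
D minor (natural minor) shares 0: none.
The most common triads (7) are shared with B♭ minor.

B♭ minor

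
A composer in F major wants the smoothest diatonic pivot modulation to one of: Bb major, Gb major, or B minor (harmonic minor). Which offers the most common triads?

Bb major

Triads of F major: F (I), Gm (ii), Am (iii), Bb (IV), C (V), Dm (vi), Edim (vii°).
Bb major shares 4: F, Gm, Bb, Dm.
Gb major shares 0: none.
B minor (harmonic minor) shares 0: none.
The most common triads (4) are shared with Bb major.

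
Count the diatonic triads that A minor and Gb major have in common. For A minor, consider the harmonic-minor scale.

0

Diatonic triads of A minor (harmonic minor): A minor (i), B diminished (ii°), C augmented (III+), D minor (iv), E major (V), F major (VI), G# diminished (vii°).
Diatonic triads of Gb major: Gb major (I), Ab minor (ii), Bb minor (iii), Cb major (IV), Db major (V), Eb minor (vi), F diminished (vii°).
No triad has the same root and quality in both keys.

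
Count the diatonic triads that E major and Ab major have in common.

Diatonic triads of E major: E (I), F#m (ii), G#m (iii), A (IV), B (V), C#m (vi), D#dim (vii°).
Diatonic triads of Ab major: Ab (I), Bbm (ii), Cm (iii), Db (IV), Eb (V), Fm (vi), Gdim (vii°).
No triad has the same root and quality in both keys.

0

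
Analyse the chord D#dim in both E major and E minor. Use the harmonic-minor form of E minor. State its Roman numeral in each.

vii° in E major; vii° in E minor

The scale of E major is E F# G# A B C# D#; D# is degree 7, and the triad built there (D#-F#-A) is diminished, so it is vii°.
The scale of E minor (harmonic minor) is E F# G A B C D#; D# is degree 7, and the triad built there (D#-F#-A) is diminished, so it is vii°.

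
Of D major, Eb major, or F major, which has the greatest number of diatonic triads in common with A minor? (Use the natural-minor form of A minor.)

Triads of A minor (natural minor): Am (i), Bdim (ii°), C (III), Dm (iv), Em (v), F (VI), G (VII).
D major shares 2: Em, G.
Eb major shares 0: none.
F major shares 4: Am, C, Dm, F.
The most common triads (4) are shared with F major.

F major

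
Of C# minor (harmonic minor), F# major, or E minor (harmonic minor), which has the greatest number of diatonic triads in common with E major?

Triads of E major: E major (I), F# minor (ii), G# minor (iii), A major (IV), B major (V), C# minor (vi), D# diminished (vii°).
C# minor (harmonic minor) shares 4: F#m, A, C#m, D#dim.
F# major shares 2: G#m, B.
E minor (harmonic minor) shares 2: B, D#dim.
The most common triads (4) are shared with C# minor.

C# minor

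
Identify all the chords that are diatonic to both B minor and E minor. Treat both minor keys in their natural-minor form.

Triads in B minor (natural minor): B minor (i), C# diminished (ii°), D major (III), E minor (iv), F# minor (v), G major (VI), A major (VII).
Triads in E minor (natural minor): E minor (i), F# diminished (ii°), G major (III), A minor (iv), B minor (v), C major (VI), D major (VII).
Shared triads with their functions: B minor (i in B minor, v in E minor); D major (III in B minor, VII in E minor); E minor (iv in B minor, i in E minor); G major (VI in B minor, III in E minor).

Bm, D, Em, G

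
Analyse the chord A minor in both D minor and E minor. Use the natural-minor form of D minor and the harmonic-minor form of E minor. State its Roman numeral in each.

v in D minor; iv in E minor

The scale of D minor (natural minor) is D E F G A Bb C; A is degree 5, and the triad built there (A-C-E) is minor, so it is v.
The scale of E minor (harmonic minor) is E F# G A B C D#; A is degree 4, and the triad built there (A-C-E) is minor, so it is iv.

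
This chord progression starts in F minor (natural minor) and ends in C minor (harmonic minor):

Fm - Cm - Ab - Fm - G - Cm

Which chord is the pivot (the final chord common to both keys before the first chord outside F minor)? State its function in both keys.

Fm — i in F minor, iv in C minor

Chords diatonic to F minor: Fm, Gdim, Ab, Bbm, Cm, Db, Eb.
Reading the progression, the first chord not in that set is G, so the modulation leaves F minor there.
The chord immediately before G is Fm, which is diatonic to both keys: i in F minor and iv in C minor.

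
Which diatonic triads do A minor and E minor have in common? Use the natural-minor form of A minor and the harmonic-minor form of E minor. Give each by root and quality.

Triads in A minor (natural minor): Am (i), Bdim (ii°), C (III), Dm (iv), Em (v), F (VI), G (VII).
Triads in E minor (harmonic minor): Em (i), F♯dim (ii°), Gaug (III+), Am (iv), B (V), C (VI), D♯dim (vii°).
Shared triads with their functions: Am (i in A minor, iv in E minor); C (III in A minor, VI in E minor); Em (v in A minor, i in E minor).

Am, C, Em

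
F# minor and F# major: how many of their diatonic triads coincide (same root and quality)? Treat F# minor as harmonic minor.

Diatonic triads of F# minor (harmonic minor): F#m (i), G#dim (ii°), Aaug (III+), Bm (iv), C# (V), D (VI), E#dim (vii°).
Diatonic triads of F# major: F# (I), G#m (ii), A#m (iii), B (IV), C# (V), D#m (vi), E#dim (vii°).
Matching root and quality in both lists: C#, E#dim.
That gives 2 common triads.

2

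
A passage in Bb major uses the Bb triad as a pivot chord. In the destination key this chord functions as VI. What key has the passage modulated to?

The numeral VI denotes a major triad on scale degree 6. With Bb on degree 6, the tonic of the new key is D.
Degree 6 carries a major triad in minor keys, so the destination is D minor.
Check: the diatonic triads of D minor (natural minor) are Dm (i), Edim (ii°), F (III), Gm (iv), Am (v), Bb (VI), C (VII) — Bb is indeed VI.

D minor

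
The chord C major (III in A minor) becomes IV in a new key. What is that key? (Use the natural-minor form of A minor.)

The numeral IV denotes a major triad on scale degree 4. With C on degree 4, the tonic of the new key is G.
Degree 4 carries a major triad in major keys, so the destination is G major.
Check: the diatonic triads of G major are G (I), Am (ii), Bm (iii), C (IV), D (V), Em (vi), F♯dim (vii°) — C major is indeed IV.

G major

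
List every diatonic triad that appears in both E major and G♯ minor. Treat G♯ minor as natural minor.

Triads in E major: E major (I), F♯ minor (ii), G♯ minor (iii), A major (IV), B major (V), C♯ minor (vi), D♯ diminished (vii°).
Triads in G♯ minor (natural minor): G♯ minor (i), A♯ diminished (ii°), B major (III), C♯ minor (iv), D♯ minor (v), E major (VI), F♯ major (VII).
Shared triads with their functions: E major (I in E major, VI in G♯ minor); G♯ minor (iii in E major, i in G♯ minor); B major (V in E major, III in G♯ minor); C♯ minor (vi in E major, iv in G♯ minor).

E, G♯m, B, C♯m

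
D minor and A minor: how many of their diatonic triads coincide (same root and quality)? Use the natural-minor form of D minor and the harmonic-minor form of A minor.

Diatonic triads of D minor (natural minor): Dm (i), Edim (ii°), F (III), Gm (iv), Am (v), Bb (VI), C (VII).
Diatonic triads of A minor (harmonic minor): Am (i), Bdim (ii°), Caug (III+), Dm (iv), E (V), F (VI), G#dim (vii°).
Matching root and quality in both lists: Dm, F, Am.
That gives 3 common triads.

3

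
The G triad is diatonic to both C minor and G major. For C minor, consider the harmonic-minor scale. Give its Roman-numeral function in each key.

The scale of C minor (harmonic minor) is C D Eb F G Ab B; G is degree 5, and the triad built there (G-B-D) is major, so it is V.
The scale of G major is G A B C D E F#; G is degree 1, and the triad built there (G-B-D) is major, so it is I.

V in C minor; I in G major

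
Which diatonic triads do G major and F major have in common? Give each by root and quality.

Am, C

Triads in G major: G major (I), A minor (ii), B minor (iii), C major (IV), D major (V), E minor (vi), F# diminished (vii°).
Triads in F major: F major (I), G minor (ii), A minor (iii), Bb major (IV), C major (V), D minor (vi), E diminished (vii°).
Shared triads with their functions: A minor (ii in G major, iii in F major); C major (IV in G major, V in F major).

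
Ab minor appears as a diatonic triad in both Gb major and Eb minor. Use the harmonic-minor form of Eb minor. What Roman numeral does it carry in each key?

The scale of Gb major is Gb Ab Bb Cb Db Eb F; Ab is degree 2, and the triad built there (Ab-Cb-Eb) is minor, so it is ii.
The scale of Eb minor (harmonic minor) is Eb F Gb Ab Bb Cb D; Ab is degree 4, and the triad built there (Ab-Cb-Eb) is minor, so it is iv.

ii in Gb major; iv in Eb minor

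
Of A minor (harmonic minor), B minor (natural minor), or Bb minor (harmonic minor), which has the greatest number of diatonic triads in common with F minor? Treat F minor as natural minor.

Triads of F minor (natural minor): F minor (i), G diminished (ii°), Ab major (III), Bb minor (iv), C minor (v), Db major (VI), Eb major (VII).
A minor (harmonic minor) shares 0: none.
B minor (natural minor) shares 0: none.
Bb minor (harmonic minor) shares 1: Bbm.
The most common triads (1) are shared with Bb minor.

Bb minor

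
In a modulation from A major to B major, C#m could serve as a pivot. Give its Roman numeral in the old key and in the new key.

iii in A major; ii in B major

The scale of A major is A B C# D E F# G#; C# is degree 3, and the triad built there (C#-E-G#) is minor, so it is iii.
The scale of B major is B C# D# E F# G# A#; C# is degree 2, and the triad built there (C#-E-G#) is minor, so it is ii.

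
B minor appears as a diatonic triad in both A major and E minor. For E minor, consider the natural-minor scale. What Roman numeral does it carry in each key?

ii in A major; v in E minor

The scale of A major is A B C# D E F# G#; B is degree 2, and the triad built there (B-D-F#) is minor, so it is ii.
The scale of E minor (natural minor) is E F# G A B C D; B is degree 5, and the triad built there (B-D-F#) is minor, so it is v.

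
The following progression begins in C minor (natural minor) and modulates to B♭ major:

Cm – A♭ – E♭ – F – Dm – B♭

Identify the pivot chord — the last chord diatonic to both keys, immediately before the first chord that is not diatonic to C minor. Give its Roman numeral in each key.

Chords diatonic to C minor: Cm, Ddim, E♭, Fm, Gm, A♭, B♭.
Reading the progression, the first chord not in that set is F, so the modulation leaves C minor there.
The chord immediately before F is E♭, which is diatonic to both keys: III in C minor and IV in B♭ major.

E♭ — III in C minor, IV in B♭ major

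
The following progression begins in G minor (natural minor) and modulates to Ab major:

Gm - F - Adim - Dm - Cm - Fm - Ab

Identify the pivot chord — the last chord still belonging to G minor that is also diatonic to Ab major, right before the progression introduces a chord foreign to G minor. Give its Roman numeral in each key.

Cm — iv in G minor, iii in Ab major

Chords diatonic to G minor: Gm, Adim, Bb, Cm, Dm, Eb, F.
Reading the progression, the first chord not in that set is Fm, so the modulation leaves G minor there.
The chord immediately before Fm is Cm, which is diatonic to both keys: iv in G minor and iii in Ab major.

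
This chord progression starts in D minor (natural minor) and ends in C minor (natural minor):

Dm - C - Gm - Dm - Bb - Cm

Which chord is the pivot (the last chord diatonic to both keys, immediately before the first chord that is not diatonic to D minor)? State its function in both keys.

Chords diatonic to D minor: Dm, Edim, F, Gm, Am, Bb, C.
Reading the progression, the first chord not in that set is Cm, so the modulation leaves D minor there.
The chord immediately before Cm is Bb, which is diatonic to both keys: VI in D minor and VII in C minor.

Bb — VI in D minor, VII in C minor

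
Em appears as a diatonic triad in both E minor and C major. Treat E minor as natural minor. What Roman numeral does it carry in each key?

The scale of E minor (natural minor) is E F♯ G A B C D; E is degree 1, and the triad built there (E-G-B) is minor, so it is i.
The scale of C major is C D E F G A B; E is degree 3, and the triad built there (E-G-B) is minor, so it is iii.

i in E minor; iii in C major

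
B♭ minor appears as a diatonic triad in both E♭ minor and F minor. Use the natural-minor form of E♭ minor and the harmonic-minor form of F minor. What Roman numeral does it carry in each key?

v in E♭ minor; iv in F minor

The scale of E♭ minor (natural minor) is E♭ F G♭ A♭ B♭ C♭ D♭; B♭ is degree 5, and the triad built there (B♭-D♭-F) is minor, so it is v.
The scale of F minor (harmonic minor) is F G A♭ B♭ C D♭ E; B♭ is degree 4, and the triad built there (B♭-D♭-F) is minor, so it is iv.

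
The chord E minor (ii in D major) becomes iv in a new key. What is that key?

B minor

The numeral iv denotes a minor triad on scale degree 4. With E on degree 4, the tonic of the new key is B.
Degree 4 carries a minor triad in minor keys, so the destination is B minor.
Check: the diatonic triads of B minor (natural minor) are Bm (i), C#dim (ii°), D (III), Em (iv), F#m (v), G (VI), A (VII) — E minor is indeed iv.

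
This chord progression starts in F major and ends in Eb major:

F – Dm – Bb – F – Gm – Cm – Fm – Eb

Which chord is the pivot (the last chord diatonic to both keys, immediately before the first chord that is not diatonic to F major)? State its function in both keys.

Gm — ii in F major, iii in Eb major

Chords diatonic to F major: F, Gm, Am, Bb, C, Dm, Edim.
Reading the progression, the first chord not in that set is Cm, so the modulation leaves F major there.
The chord immediately before Cm is Gm, which is diatonic to both keys: ii in F major and iii in Eb major.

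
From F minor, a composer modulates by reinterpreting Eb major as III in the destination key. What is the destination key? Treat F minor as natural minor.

C minor

The numeral III denotes a major triad on scale degree 3. With Eb on degree 3, the tonic of the new key is C.
Degree 3 carries a major triad in natural-minor keys, so the destination is C minor.
Check: the diatonic triads of C minor (natural minor) are Cm (i), Ddim (ii°), Eb (III), Fm (iv), Gm (v), Ab (VI), Bb (VII) — Eb major is indeed III.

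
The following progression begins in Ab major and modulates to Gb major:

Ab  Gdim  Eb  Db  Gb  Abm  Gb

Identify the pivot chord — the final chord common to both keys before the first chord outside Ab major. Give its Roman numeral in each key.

Chords diatonic to Ab major: Ab, Bbm, Cm, Db, Eb, Fm, Gdim.
Reading the progression, the first chord not in that set is Gb, so the modulation leaves Ab major there.
The chord immediately before Gb is Db, which is diatonic to both keys: IV in Ab major and V in Gb major.

Db — IV in Ab major, V in Gb major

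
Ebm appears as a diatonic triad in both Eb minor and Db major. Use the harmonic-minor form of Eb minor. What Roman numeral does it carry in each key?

i in Eb minor; ii in Db major

The scale of Eb minor (harmonic minor) is Eb F Gb Ab Bb Cb D; Eb is degree 1, and the triad built there (Eb-Gb-Bb) is minor, so it is i.
The scale of Db major is Db Eb F Gb Ab Bb C; Eb is degree 2, and the triad built there (Eb-Gb-Bb) is minor, so it is ii.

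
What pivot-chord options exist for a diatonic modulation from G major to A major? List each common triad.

Triads in G major: G (I), Am (ii), Bm (iii), C (IV), D (V), Em (vi), F#dim (vii°).
Triads in A major: A (I), Bm (ii), C#m (iii), D (IV), E (V), F#m (vi), G#dim (vii°).
Shared triads with their functions: Bm (iii in G major, ii in A major); D (V in G major, IV in A major).

Bm, D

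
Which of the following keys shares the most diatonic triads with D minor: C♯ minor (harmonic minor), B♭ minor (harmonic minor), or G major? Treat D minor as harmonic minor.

C♯ minor

Triads of D minor (harmonic minor): D minor (i), E diminished (ii°), F augmented (III+), G minor (iv), A major (V), B♭ major (VI), C♯ diminished (vii°).
C♯ minor (harmonic minor) shares 1: A.
B♭ minor (harmonic minor) shares 0: none.
G major shares 0: none.
The most common triads (1) are shared with C♯ minor.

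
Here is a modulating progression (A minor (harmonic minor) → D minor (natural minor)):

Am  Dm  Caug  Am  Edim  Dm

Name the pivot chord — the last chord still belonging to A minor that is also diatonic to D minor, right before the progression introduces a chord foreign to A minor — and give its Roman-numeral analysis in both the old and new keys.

Am — i in A minor, v in D minor

Chords diatonic to A minor: Am, Bdim, Caug, Dm, E, F, G#dim.
Reading the progression, the first chord not in that set is Edim, so the modulation leaves A minor there.
The chord immediately before Edim is Am, which is diatonic to both keys: i in A minor and v in D minor.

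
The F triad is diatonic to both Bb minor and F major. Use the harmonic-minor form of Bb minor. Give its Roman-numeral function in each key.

The scale of Bb minor (harmonic minor) is Bb C Db Eb F Gb A; F is degree 5, and the triad built there (F-A-C) is major, so it is V.
The scale of F major is F G A Bb C D E; F is degree 1, and the triad built there (F-A-C) is major, so it is I.

V in Bb minor; I in F major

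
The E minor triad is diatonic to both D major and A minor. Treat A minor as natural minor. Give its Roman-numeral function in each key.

ii in D major; v in A minor

The scale of D major is D E F# G A B C#; E is degree 2, and the triad built there (E-G-B) is minor, so it is ii.
The scale of A minor (natural minor) is A B C D E F G; E is degree 5, and the triad built there (E-G-B) is minor, so it is v.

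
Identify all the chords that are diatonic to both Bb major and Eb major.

Bb, Cm, Eb, Gm

Triads in Bb major: Bb (I), Cm (ii), Dm (iii), Eb (IV), F (V), Gm (vi), Adim (vii°).
Triads in Eb major: Eb (I), Fm (ii), Gm (iii), Ab (IV), Bb (V), Cm (vi), Ddim (vii°).
Shared triads with their functions: Bb (I in Bb major, V in Eb major); Cm (ii in Bb major, vi in Eb major); Eb (IV in Bb major, I in Eb major); Gm (vi in Bb major, iii in Eb major).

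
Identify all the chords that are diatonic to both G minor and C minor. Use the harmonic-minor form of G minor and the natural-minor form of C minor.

Triads in G minor (harmonic minor): Gm (i), Adim (ii°), Bbaug (III+), Cm (iv), D (V), Eb (VI), F#dim (vii°).
Triads in C minor (natural minor): Cm (i), Ddim (ii°), Eb (III), Fm (iv), Gm (v), Ab (VI), Bb (VII).
Shared triads with their functions: Gm (i in G minor, v in C minor); Cm (iv in G minor, i in C minor); Eb (VI in G minor, III in C minor).

Gm, Cm, Eb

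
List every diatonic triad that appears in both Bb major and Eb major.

Triads in Bb major: Bb major (I), C minor (ii), D minor (iii), Eb major (IV), F major (V), G minor (vi), A diminished (vii°).
Triads in Eb major: Eb major (I), F minor (ii), G minor (iii), Ab major (IV), Bb major (V), C minor (vi), D diminished (vii°).
Shared triads with their functions: Bb major (I in Bb major, V in Eb major); C minor (ii in Bb major, vi in Eb major); Eb major (IV in Bb major, I in Eb major); G minor (vi in Bb major, iii in Eb major).

Bb, Cm, Eb, Gm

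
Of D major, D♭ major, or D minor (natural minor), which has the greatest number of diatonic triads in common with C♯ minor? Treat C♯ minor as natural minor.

Triads of C♯ minor (natural minor): C♯m (i), D♯dim (ii°), E (III), F♯m (iv), G♯m (v), A (VI), B (VII).
D major shares 2: F♯m, A.
D♭ major shares 0: none.
D minor (natural minor) shares 0: none.
The most common triads (2) are shared with D major.

D major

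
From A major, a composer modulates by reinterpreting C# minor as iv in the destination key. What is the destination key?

G# minor

The numeral iv denotes a minor triad on scale degree 4. With C# on degree 4, the tonic of the new key is G#.
Degree 4 carries a minor triad in minor keys, so the destination is G# minor.
Check: the diatonic triads of G# minor (natural minor) are G#m (i), A#dim (ii°), B (III), C#m (iv), D#m (v), E (VI), F# (VII) — C# minor is indeed iv.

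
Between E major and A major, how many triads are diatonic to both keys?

4

Diatonic triads of E major: E major (I), F# minor (ii), G# minor (iii), A major (IV), B major (V), C# minor (vi), D# diminished (vii°).
Diatonic triads of A major: A major (I), B minor (ii), C# minor (iii), D major (IV), E major (V), F# minor (vi), G# diminished (vii°).
Matching root and quality in both lists: E major, F# minor, A major, C# minor.
That gives 4 common triads.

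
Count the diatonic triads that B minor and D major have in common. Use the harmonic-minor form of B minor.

4

Diatonic triads of B minor (harmonic minor): Bm (i), C#dim (ii°), Daug (III+), Em (iv), F# (V), G (VI), A#dim (vii°).
Diatonic triads of D major: D (I), Em (ii), F#m (iii), G (IV), A (V), Bm (vi), C#dim (vii°).
Matching root and quality in both lists: Bm, C#dim, Em, G.
That gives 4 common triads.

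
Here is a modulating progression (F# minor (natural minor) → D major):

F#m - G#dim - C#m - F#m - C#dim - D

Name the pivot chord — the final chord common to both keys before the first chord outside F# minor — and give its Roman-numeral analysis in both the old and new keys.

F#m — i in F# minor, iii in D major

Chords diatonic to F# minor: F#m, G#dim, A, Bm, C#m, D, E.
Reading the progression, the first chord not in that set is C#dim, so the modulation leaves F# minor there.
The chord immediately before C#dim is F#m, which is diatonic to both keys: i in F# minor and iii in D major.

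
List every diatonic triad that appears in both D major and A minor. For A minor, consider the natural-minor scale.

Em, G

Triads in D major: D (I), Em (ii), F#m (iii), G (IV), A (V), Bm (vi), C#dim (vii°).
Triads in A minor (natural minor): Am (i), Bdim (ii°), C (III), Dm (iv), Em (v), F (VI), G (VII).
Shared triads with their functions: Em (ii in D major, v in A minor); G (IV in D major, VII in A minor).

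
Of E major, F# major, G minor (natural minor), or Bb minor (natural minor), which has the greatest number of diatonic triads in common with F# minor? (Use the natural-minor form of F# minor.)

E major

Triads of F# minor (natural minor): F# minor (i), G# diminished (ii°), A major (III), B minor (iv), C# minor (v), D major (VI), E major (VII).
E major shares 4: F#m, A, C#m, E.
F# major shares 0: none.
G minor (natural minor) shares 0: none.
Bb minor (natural minor) shares 0: none.
The most common triads (4) are shared with E major.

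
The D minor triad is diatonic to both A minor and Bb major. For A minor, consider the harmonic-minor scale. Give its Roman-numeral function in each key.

The scale of A minor (harmonic minor) is A B C D E F G#; D is degree 4, and the triad built there (D-F-A) is minor, so it is iv.
The scale of Bb major is Bb C D Eb F G A; D is degree 3, and the triad built there (D-F-A) is minor, so it is iii.

iv in A minor; iii in Bb major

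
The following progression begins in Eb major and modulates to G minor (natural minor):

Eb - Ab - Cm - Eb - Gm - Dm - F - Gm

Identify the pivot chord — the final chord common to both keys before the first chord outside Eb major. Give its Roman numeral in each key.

Chords diatonic to Eb major: Eb, Fm, Gm, Ab, Bb, Cm, Ddim.
Reading the progression, the first chord not in that set is Dm, so the modulation leaves Eb major there.
The chord immediately before Dm is Gm, which is diatonic to both keys: iii in Eb major and i in G minor.

Gm — iii in Eb major, i in G minor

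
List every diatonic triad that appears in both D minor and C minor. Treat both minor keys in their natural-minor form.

Gm, Bb

Triads in D minor (natural minor): D minor (i), E diminished (ii°), F major (III), G minor (iv), A minor (v), Bb major (VI), C major (VII).
Triads in C minor (natural minor): C minor (i), D diminished (ii°), Eb major (III), F minor (iv), G minor (v), Ab major (VI), Bb major (VII).
Shared triads with their functions: G minor (iv in D minor, v in C minor); Bb major (VI in D minor, VII in C minor).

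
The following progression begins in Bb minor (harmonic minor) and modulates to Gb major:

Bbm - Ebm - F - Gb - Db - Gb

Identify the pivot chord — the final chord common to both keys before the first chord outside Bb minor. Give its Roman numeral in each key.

Gb — VI in Bb minor, I in Gb major

Chords diatonic to Bb minor: Bbm, Cdim, Dbaug, Ebm, F, Gb, Adim.
Reading the progression, the first chord not in that set is Db, so the modulation leaves Bb minor there.
The chord immediately before Db is Gb, which is diatonic to both keys: VI in Bb minor and I in Gb major.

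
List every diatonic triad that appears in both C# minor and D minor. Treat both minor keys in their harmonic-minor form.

Triads in C# minor (harmonic minor): C#m (i), D#dim (ii°), Eaug (III+), F#m (iv), G# (V), A (VI), B#dim (vii°).
Triads in D minor (harmonic minor): Dm (i), Edim (ii°), Faug (III+), Gm (iv), A (V), Bb (VI), C#dim (vii°).
Shared triads with their functions: A (VI in C# minor, V in D minor).

A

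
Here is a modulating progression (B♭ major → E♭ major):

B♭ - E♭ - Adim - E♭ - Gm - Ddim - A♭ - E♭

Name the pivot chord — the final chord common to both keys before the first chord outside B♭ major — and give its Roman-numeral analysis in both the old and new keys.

Chords diatonic to B♭ major: B♭, Cm, Dm, E♭, F, Gm, Adim.
Reading the progression, the first chord not in that set is Ddim, so the modulation leaves B♭ major there.
The chord immediately before Ddim is Gm, which is diatonic to both keys: vi in B♭ major and iii in E♭ major.

Gm — vi in B♭ major, iii in E♭ major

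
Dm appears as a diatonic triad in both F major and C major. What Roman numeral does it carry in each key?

vi in F major; ii in C major

The scale of F major is F G A B♭ C D E; D is degree 6, and the triad built there (D-F-A) is minor, so it is vi.
The scale of C major is C D E F G A B; D is degree 2, and the triad built there (D-F-A) is minor, so it is ii.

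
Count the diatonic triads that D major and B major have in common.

0

Diatonic triads of D major: D major (I), E minor (ii), F# minor (iii), G major (IV), A major (V), B minor (vi), C# diminished (vii°).
Diatonic triads of B major: B major (I), C# minor (ii), D# minor (iii), E major (IV), F# major (V), G# minor (vi), A# diminished (vii°).
No triad has the same root and quality in both keys.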